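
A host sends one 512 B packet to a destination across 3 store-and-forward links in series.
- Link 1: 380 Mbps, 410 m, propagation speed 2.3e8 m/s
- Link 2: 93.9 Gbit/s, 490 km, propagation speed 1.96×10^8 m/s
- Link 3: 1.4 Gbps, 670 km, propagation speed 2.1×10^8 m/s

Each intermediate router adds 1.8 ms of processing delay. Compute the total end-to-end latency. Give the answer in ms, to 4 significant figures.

L = 512 × 8 = 4096 bits.
Transmission delays (L/R per hop): 0.0107789, 4.36209e-05, 0.00292571 ms; sum = 0.0137483 ms.
Propagation delays (d/s per hop): 0.00178261, 2.5, 3.19048 ms; sum = 5.69226 ms.
Processing at 2 router(s): 2 × 1.8 ms = 3.6 ms.
End-to-end = 9.306 ms.

9.306 ms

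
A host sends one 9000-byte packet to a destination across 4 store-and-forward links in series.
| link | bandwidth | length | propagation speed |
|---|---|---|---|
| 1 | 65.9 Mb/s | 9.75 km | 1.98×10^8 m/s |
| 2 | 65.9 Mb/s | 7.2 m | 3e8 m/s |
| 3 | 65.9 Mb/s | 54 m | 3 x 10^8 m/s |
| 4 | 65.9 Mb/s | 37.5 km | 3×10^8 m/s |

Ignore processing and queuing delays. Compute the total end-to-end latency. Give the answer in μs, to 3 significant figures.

4540 μs

L = 9000 × 8 = 72000 bits.
Transmission delay per hop = L/R = 72000/6.59e+07 = 1092.56 μs; 4 hops → 4370.26 μs.
Propagation delays (d/s per hop): 49.2424, 0.024, 0.18, 125 μs; sum = 174.446 μs.
End-to-end = 4540 μs.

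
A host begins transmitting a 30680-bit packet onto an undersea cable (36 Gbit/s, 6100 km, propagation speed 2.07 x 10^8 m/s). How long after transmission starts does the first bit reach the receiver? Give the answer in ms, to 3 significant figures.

First bit experiences only propagation delay: d/s = 6100000/2.07e+08 = 29.5 ms.

29.5 ms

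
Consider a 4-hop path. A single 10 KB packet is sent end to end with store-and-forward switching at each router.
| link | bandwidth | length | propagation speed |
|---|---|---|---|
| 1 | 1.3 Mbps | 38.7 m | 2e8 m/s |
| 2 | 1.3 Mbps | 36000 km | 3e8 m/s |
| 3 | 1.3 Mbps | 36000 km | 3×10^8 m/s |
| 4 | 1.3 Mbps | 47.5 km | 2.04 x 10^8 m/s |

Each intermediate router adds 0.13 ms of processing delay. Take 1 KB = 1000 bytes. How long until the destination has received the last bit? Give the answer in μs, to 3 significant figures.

L = 80000 bits.
Transmission delay per hop = L/R = 80000/1300000 = 61538.5 μs; 4 hops → 246154 μs.
Propagation delays (d/s per hop): 0.1935, 120000, 120000, 232.843 μs; sum = 240233 μs.
Processing at 3 router(s): 3 × 0.13 ms = 390 μs.
End-to-end = 487000 μs.

487000 μs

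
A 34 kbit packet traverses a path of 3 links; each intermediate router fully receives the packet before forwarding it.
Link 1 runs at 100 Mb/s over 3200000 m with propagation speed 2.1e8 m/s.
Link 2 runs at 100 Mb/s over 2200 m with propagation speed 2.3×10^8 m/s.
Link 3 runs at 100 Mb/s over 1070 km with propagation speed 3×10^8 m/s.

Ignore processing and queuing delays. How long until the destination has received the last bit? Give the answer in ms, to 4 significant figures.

19.83 ms

L = 34000 bits.
Transmission delay per hop = L/R = 34000/100000000 = 0.34 ms; 3 hops → 1.02 ms.
Propagation delays (d/s per hop): 15.2381, 0.00956522, 3.56667 ms; sum = 18.8143 ms.
End-to-end = 19.83 ms.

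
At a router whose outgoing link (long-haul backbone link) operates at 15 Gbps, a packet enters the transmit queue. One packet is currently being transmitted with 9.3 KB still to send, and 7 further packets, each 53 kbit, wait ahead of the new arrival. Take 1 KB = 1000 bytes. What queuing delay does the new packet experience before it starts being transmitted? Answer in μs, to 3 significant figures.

29.7 μs

Each queued packet: L/R = 53000/15000000000 = 3.53333 μs.
7 queued → 24.7333 μs.
Plus remaining 74400 bits of current packet: 4.96 μs.
Queuing delay = 29.7 μs.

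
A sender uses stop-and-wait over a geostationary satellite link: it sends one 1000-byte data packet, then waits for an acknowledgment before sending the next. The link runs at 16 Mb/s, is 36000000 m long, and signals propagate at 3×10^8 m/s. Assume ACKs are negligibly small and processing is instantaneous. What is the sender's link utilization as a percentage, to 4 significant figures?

t_tx = L/R = 8000/16000000 = 0.0005 s.
t_prop = 36000000/300000000 = 0.12 s; RTT = 0.24 s.
Cycle = t_tx + RTT = 0.2405 s.
Utilization = t_tx / cycle = 0.0005/0.2405 = 0.2079 %.

0.2079 %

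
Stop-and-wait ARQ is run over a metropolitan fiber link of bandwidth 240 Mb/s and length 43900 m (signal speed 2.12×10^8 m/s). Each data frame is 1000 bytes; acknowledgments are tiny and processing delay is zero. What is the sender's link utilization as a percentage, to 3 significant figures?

t_tx = L/R = 8000/240000000 = 3.33333e-05 s.
t_prop = 43900/212000000 = 0.000207075 s; RTT = 0.000414151 s.
Cycle = t_tx + RTT = 0.000447484 s.
Utilization = t_tx / cycle = 3.33333e-05/0.000447484 = 7.45 %.

7.45 %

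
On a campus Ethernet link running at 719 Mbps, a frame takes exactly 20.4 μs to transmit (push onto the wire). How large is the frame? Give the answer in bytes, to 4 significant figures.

1833 bytes

L = R × t_tx = 719000000 b/s × 2.04e-05 s = 14667.6 bits.
In bytes: 14667.6 / 8 = 1833 bytes.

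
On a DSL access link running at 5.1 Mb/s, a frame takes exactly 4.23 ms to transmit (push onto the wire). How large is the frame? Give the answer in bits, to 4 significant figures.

L = R × t_tx = 5100000 b/s × 0.00423 s = 21573 bits.

21570 bits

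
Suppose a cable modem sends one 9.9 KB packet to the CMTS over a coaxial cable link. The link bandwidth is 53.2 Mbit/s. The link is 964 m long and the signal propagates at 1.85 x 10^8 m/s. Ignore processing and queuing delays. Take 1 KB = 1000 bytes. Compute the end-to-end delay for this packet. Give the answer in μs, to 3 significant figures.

1490 μs

L = 79200 bits.
Transmission delay = L/R = 79200 / 53200000 = 1488.72 μs.
Propagation delay = d/s = 964 m / 185000000 m/s = 5.21081 μs.
Total = 1490 μs.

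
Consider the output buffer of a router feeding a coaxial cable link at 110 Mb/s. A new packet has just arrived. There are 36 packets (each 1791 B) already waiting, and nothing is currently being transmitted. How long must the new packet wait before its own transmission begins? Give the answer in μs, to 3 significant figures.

Each queued packet: L/R = 14328/110000000 = 130.255 μs.
36 queued → 4689.16 μs.
Queuing delay = 4690 μs.

4690 μs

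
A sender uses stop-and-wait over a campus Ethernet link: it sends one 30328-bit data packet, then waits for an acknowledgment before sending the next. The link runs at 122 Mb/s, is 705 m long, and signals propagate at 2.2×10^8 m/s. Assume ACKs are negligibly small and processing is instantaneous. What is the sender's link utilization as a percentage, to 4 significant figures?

97.49 %

t_tx = L/R = 30328/122000000 = 0.00024859 s.
t_prop = 705/2.2e+08 = 3.20455e-06 s; RTT = 6.40909e-06 s.
Cycle = t_tx + RTT = 0.000254999 s.
Utilization = t_tx / cycle = 0.00024859/0.000254999 = 97.49 %.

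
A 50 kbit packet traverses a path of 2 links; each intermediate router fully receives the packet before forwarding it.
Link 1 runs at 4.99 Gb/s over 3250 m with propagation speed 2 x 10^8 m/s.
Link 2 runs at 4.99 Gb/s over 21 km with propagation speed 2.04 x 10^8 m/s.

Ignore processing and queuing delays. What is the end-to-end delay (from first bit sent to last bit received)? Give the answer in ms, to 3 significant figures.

L = 50000 bits.
Transmission delay per hop = L/R = 50000/4990000000 = 0.01002 ms; 2 hops → 0.0200401 ms.
Propagation delays (d/s per hop): 0.01625, 0.102941 ms; sum = 0.119191 ms.
End-to-end = 0.139 ms.

0.139 ms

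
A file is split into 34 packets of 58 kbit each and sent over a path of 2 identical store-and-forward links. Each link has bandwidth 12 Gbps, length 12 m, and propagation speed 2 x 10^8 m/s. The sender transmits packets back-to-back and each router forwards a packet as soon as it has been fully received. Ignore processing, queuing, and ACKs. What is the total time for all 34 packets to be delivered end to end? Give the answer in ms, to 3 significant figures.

Per-hop transmission t_tx = L/R = 58000/12000000000 = 0.00483333 ms.
Per-hop propagation t_prop = 12/200000000 = 6e-05 ms.
Pipeline fill: first packet needs 2·t_tx to clear all hops; remaining 33 packets each add one t_tx.
Total = (2+34-1)·t_tx + 2·t_prop = 35·0.00483333 + 2·6e-05 = 0.169 ms.

0.169 ms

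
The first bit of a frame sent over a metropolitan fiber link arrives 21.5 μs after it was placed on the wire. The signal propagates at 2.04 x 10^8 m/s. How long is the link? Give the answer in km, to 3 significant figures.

4.39 km

d = s × t_prop = 204000000 × 2.15e-05 = 4.39 km.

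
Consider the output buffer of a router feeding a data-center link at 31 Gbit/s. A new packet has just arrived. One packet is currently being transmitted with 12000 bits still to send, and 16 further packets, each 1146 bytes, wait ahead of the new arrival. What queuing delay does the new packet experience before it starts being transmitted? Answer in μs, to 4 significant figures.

5.119 μs

Each queued packet: L/R = 9168/31000000000 = 0.295742 μs.
16 queued → 4.73187 μs.
Plus remaining 12000 bits of current packet: 0.387097 μs.
Queuing delay = 5.119 μs.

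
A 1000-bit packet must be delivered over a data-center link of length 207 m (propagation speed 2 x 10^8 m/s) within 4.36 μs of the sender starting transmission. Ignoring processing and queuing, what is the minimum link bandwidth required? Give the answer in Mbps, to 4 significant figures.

Propagation delay = 207 / 200000000 = 1.035 μs.
Transmission budget = 4.36 − 1.035 = 3.325 μs.
R ≥ L / t_tx = 1000 bits / 3.325e-06 s = 300.8 Mbps.

300.8 Mbps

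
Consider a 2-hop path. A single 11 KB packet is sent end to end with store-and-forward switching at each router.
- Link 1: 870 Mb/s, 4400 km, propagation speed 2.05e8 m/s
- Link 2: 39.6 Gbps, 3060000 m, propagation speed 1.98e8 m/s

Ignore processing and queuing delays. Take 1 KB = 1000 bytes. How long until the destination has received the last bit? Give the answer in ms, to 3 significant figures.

L = 88000 bits.
Transmission delays (L/R per hop): 0.101149, 0.00222222 ms; sum = 0.103372 ms.
Propagation delays (d/s per hop): 21.4634, 15.4545 ms; sum = 36.918 ms.
End-to-end = 37.0 ms.

37.0 ms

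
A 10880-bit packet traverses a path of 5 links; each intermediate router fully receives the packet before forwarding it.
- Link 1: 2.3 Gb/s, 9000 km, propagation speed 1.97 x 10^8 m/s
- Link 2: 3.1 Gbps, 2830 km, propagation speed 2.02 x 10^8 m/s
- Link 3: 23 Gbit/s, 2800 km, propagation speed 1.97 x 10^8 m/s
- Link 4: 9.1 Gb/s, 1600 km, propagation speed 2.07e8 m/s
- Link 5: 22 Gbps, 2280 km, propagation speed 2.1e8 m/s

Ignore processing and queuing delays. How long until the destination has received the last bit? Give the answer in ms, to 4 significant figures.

Transmission delays (L/R per hop): 0.00473043, 0.00350968, 0.000473043, 0.0011956, 0.000494545 ms; sum = 0.0104033 ms.
Propagation delays (d/s per hop): 45.6853, 14.0099, 14.2132, 7.72947, 10.8571 ms; sum = 92.495 ms.
End-to-end = 92.51 ms.

92.51 ms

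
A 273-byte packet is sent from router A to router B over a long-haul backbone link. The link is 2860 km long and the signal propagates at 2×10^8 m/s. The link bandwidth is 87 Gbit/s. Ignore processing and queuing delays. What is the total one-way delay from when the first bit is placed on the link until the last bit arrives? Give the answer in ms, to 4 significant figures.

L = 273 × 8 = 2184 bits.
Transmission delay = L/R = 2184 / 87000000000 = 2.51034e-05 ms.
Propagation delay = d/s = 2860000 m / 200000000 m/s = 14.3 ms.
Total = 14.30 ms.

14.30 ms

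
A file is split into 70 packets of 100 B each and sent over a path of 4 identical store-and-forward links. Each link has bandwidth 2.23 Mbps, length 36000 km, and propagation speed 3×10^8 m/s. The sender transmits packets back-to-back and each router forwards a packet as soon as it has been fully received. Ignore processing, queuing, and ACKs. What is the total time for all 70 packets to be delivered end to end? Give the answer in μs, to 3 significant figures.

Per-hop transmission t_tx = L/R = 800/2230000 = 358.744 μs.
Per-hop propagation t_prop = 36000000/300000000 = 120000 μs.
Pipeline fill: first packet needs 4·t_tx to clear all hops; remaining 69 packets each add one t_tx.
Total = (4+70-1)·t_tx + 4·t_prop = 73·358.744 + 4·120000 = 506000 μs.

506000 μs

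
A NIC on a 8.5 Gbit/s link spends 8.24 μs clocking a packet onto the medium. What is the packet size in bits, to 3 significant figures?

70000 bits

L = R × t_tx = 8500000000 b/s × 8.24e-06 s = 70040 bits.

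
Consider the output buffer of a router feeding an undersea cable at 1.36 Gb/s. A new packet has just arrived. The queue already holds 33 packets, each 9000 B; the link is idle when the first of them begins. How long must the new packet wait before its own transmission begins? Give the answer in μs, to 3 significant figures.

Each queued packet: L/R = 72000/1360000000 = 52.9412 μs.
33 queued → 1747.06 μs.
Queuing delay = 1750 μs.

1750 μs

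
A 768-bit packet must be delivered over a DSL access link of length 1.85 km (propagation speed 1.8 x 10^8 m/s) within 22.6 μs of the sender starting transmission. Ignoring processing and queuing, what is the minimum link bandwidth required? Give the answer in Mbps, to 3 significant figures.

Propagation delay = 1850 / 180000000 = 10.2778 μs.
Transmission budget = 22.6 − 10.2778 = 12.3222 μs.
R ≥ L / t_tx = 768 bits / 1.23222e-05 s = 62.3 Mbps.

62.3 Mbps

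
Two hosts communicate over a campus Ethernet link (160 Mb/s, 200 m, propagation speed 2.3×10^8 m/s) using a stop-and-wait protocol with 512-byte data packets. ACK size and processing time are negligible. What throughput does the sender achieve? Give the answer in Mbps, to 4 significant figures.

t_tx = L/R = 4096/160000000 = 2.56e-05 s.
t_prop = 200/2.3e+08 = 8.69565e-07 s; RTT = 1.73913e-06 s.
Cycle = t_tx + RTT = 2.73391e-05 s.
Throughput = L / cycle = 4096 / 2.73391e-05 = 149.8 Mbps.

149.8 Mbps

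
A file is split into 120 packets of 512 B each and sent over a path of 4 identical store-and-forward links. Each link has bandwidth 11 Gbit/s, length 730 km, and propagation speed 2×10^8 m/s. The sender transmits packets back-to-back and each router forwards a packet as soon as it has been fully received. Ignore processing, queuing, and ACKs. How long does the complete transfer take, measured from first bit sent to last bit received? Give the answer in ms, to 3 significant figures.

14.6 ms

Per-hop transmission t_tx = L/R = 4096/11000000000 = 0.000372364 ms.
Per-hop propagation t_prop = 730000/200000000 = 3.65 ms.
Pipeline fill: first packet needs 4·t_tx to clear all hops; remaining 119 packets each add one t_tx.
Total = (4+120-1)·t_tx + 4·t_prop = 123·0.000372364 + 4·3.65 = 14.6 ms.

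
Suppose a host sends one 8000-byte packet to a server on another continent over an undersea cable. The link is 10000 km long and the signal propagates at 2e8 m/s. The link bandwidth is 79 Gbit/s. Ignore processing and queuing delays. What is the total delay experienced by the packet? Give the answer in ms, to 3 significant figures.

50.0 ms

L = 8000 × 8 = 64000 bits.
Transmission delay = L/R = 64000 / 79000000000 = 0.000810127 ms.
Propagation delay = d/s = 10000000 m / 200000000 m/s = 50 ms.
Total = 50.0 ms.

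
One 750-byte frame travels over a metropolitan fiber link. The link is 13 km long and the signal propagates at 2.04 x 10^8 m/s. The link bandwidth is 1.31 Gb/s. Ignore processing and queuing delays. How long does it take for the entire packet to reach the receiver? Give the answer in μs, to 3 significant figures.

68.3 μs

L = 750 × 8 = 6000 bits.
Transmission delay = L/R = 6000 / 1310000000 = 4.58015 μs.
Propagation delay = d/s = 13000 m / 204000000 m/s = 63.7255 μs.
Total = 68.3 μs.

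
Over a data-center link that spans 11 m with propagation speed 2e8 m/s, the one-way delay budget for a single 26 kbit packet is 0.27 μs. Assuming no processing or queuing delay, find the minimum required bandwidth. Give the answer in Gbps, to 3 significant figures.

121 Gbps

Propagation delay = 11 / 200000000 = 0.055 μs.
Transmission budget = 0.27 − 0.055 = 0.215 μs.
R ≥ L / t_tx = 26000 bits / 2.15e-07 s = 121 Gbps.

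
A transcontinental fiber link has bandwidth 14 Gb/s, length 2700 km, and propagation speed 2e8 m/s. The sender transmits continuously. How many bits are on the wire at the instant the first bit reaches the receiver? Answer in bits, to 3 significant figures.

189000000 bits

Propagation delay = 2700000 / 200000000 = 0.0135 s.
BDP = R × t_prop = 14000000000 × 0.0135 = 189000000 bits.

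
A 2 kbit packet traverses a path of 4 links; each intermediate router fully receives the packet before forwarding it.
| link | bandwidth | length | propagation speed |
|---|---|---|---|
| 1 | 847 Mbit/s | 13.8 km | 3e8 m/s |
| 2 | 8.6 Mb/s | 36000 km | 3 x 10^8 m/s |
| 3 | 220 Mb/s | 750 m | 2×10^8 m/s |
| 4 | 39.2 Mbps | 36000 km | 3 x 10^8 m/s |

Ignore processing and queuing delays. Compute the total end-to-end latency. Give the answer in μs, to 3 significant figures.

240000 μs

L = 2000 bits.
Transmission delays (L/R per hop): 2.36128, 232.558, 9.09091, 51.0204 μs; sum = 295.031 μs.
Propagation delays (d/s per hop): 46, 120000, 3.75, 120000 μs; sum = 240050 μs.
End-to-end = 240000 μs.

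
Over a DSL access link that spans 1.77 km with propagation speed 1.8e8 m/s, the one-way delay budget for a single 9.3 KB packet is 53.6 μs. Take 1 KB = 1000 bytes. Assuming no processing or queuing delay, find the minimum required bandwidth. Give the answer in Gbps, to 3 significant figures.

1.70 Gbps

L = 74400 bits.
Propagation delay = 1770 / 180000000 = 9.83333 μs.
Transmission budget = 53.6 − 9.83333 = 43.7667 μs.
R ≥ L / t_tx = 74400 bits / 4.37667e-05 s = 1.70 Gbps.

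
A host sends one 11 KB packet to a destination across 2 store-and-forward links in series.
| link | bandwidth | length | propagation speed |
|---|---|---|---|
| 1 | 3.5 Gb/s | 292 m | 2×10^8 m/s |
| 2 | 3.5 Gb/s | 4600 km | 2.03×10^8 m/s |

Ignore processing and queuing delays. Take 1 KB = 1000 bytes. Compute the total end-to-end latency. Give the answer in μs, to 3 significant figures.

22700 μs

L = 88000 bits.
Transmission delay per hop = L/R = 88000/3500000000 = 25.1429 μs; 2 hops → 50.2857 μs.
Propagation delays (d/s per hop): 1.46, 22660.1 μs; sum = 22661.6 μs.
End-to-end = 22700 μs.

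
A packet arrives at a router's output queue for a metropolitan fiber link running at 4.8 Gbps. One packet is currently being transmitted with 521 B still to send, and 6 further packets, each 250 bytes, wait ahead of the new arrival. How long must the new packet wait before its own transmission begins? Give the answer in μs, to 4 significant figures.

3.368 μs

Each queued packet: L/R = 2000/4800000000 = 0.416667 μs.
6 queued → 2.5 μs.
Plus remaining 4168 bits of current packet: 0.868333 μs.
Queuing delay = 3.368 μs.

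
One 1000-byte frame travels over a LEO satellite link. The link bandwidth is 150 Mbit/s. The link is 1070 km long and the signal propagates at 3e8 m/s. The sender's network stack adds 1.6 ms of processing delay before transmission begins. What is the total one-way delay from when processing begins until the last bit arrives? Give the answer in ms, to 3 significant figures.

5.22 ms

L = 1000 × 8 = 8000 bits.
Transmission delay = L/R = 8000 / 150000000 = 0.0533333 ms.
Propagation delay = d/s = 1070000 m / 300000000 m/s = 3.56667 ms.
Plus processing delay 1.6 ms = 1.6 ms.
Total = 5.22 ms.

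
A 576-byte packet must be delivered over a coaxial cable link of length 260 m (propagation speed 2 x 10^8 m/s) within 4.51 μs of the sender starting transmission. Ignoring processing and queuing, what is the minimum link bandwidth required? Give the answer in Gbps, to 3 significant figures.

1.44 Gbps

L = 4608 bits.
Propagation delay = 260 / 200000000 = 1.3 μs.
Transmission budget = 4.51 − 1.3 = 3.21 μs.
R ≥ L / t_tx = 4608 bits / 3.21e-06 s = 1.44 Gbps.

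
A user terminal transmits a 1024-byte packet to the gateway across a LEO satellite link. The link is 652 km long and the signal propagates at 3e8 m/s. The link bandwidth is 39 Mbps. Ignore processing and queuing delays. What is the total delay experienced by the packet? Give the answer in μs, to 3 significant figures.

2380 μs

L = 1024 × 8 = 8192 bits.
Transmission delay = L/R = 8192 / 39000000 = 210.051 μs.
Propagation delay = d/s = 652000 m / 300000000 m/s = 2173.33 μs.
Total = 2380 μs.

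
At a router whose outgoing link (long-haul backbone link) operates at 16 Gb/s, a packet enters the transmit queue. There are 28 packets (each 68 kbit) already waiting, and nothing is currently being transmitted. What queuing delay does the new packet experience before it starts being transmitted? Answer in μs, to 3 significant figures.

Each queued packet: L/R = 68000/16000000000 = 4.25 μs.
28 queued → 119 μs.
Queuing delay = 119 μs.

119 μs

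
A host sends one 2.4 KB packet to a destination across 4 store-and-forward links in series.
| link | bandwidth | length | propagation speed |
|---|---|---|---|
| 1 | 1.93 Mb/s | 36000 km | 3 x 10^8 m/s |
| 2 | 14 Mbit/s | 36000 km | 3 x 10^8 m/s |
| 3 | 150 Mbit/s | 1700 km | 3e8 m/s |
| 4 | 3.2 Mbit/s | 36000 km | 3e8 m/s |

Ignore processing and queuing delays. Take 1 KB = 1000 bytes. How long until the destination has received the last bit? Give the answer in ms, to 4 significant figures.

L = 19200 bits.
Transmission delays (L/R per hop): 9.94819, 1.37143, 0.128, 6 ms; sum = 17.4476 ms.
Propagation delays (d/s per hop): 120, 120, 5.66667, 120 ms; sum = 365.667 ms.
End-to-end = 383.1 ms.

383.1 ms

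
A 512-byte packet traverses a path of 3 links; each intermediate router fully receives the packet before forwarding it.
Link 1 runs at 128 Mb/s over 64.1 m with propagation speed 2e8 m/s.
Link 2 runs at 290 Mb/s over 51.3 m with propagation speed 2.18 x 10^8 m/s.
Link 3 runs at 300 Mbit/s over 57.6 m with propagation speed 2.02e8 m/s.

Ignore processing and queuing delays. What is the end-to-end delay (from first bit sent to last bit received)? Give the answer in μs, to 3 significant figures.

60.6 μs

L = 512 × 8 = 4096 bits.
Transmission delays (L/R per hop): 32, 14.1241, 13.6533 μs; sum = 59.7775 μs.
Propagation delays (d/s per hop): 0.3205, 0.235321, 0.285149 μs; sum = 0.84097 μs.
End-to-end = 60.6 μs.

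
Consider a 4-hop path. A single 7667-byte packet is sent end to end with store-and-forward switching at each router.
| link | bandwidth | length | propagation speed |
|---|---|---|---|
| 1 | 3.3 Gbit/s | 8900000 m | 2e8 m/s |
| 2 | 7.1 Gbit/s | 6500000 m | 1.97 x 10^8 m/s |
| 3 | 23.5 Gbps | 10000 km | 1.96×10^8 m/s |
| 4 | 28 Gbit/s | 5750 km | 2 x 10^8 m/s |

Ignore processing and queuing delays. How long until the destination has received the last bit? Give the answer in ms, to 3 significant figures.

157 ms

L = 7667 × 8 = 61336 bits.
Transmission delays (L/R per hop): 0.0185867, 0.00863887, 0.00261004, 0.00219057 ms; sum = 0.0320262 ms.
Propagation delays (d/s per hop): 44.5, 32.9949, 51.0204, 28.75 ms; sum = 157.265 ms.
End-to-end = 157 ms.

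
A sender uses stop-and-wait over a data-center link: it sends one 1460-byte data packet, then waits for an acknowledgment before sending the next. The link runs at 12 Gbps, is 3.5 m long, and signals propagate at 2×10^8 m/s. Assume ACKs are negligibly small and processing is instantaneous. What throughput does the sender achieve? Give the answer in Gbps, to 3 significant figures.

t_tx = L/R = 11680/12000000000 = 9.73333e-07 s.
t_prop = 3.5/200000000 = 1.75e-08 s; RTT = 3.5e-08 s.
Cycle = t_tx + RTT = 1.00833e-06 s.
Throughput = L / cycle = 11680 / 1.00833e-06 = 11.6 Gbps.

11.6 Gbps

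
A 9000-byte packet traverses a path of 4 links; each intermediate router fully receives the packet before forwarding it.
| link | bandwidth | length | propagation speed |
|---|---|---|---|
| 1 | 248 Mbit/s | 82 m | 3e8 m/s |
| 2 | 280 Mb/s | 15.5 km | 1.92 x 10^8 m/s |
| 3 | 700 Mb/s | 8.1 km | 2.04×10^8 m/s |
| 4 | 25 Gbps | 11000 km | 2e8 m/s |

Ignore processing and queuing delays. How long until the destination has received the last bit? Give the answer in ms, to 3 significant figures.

55.8 ms

L = 9000 × 8 = 72000 bits.
Transmission delays (L/R per hop): 0.290323, 0.257143, 0.102857, 0.00288 ms; sum = 0.653203 ms.
Propagation delays (d/s per hop): 0.000273333, 0.0807292, 0.0397059, 55 ms; sum = 55.1207 ms.
End-to-end = 55.8 ms.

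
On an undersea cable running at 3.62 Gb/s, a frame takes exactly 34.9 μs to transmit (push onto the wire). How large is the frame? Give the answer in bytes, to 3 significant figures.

L = R × t_tx = 3620000000 b/s × 3.49e-05 s = 126338 bits.
In bytes: 126338 / 8 = 15800 bytes.

15800 bytes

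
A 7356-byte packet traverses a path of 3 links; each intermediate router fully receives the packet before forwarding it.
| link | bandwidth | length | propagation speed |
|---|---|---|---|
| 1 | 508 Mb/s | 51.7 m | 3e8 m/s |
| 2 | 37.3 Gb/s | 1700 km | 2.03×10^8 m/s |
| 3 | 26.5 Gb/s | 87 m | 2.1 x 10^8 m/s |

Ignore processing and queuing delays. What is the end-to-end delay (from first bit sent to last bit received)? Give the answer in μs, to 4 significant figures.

8495 μs

L = 7356 × 8 = 58848 bits.
Transmission delays (L/R per hop): 115.843, 1.57769, 2.22068 μs; sum = 119.641 μs.
Propagation delays (d/s per hop): 0.172333, 8374.38, 0.414286 μs; sum = 8374.97 μs.
End-to-end = 8495 μs.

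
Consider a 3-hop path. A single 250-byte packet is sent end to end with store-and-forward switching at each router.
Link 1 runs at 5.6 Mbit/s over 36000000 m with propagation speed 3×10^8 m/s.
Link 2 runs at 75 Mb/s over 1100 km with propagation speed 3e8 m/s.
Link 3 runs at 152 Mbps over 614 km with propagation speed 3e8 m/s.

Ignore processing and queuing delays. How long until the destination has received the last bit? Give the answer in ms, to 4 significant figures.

126.1 ms

L = 250 × 8 = 2000 bits.
Transmission delays (L/R per hop): 0.357143, 0.0266667, 0.0131579 ms; sum = 0.396967 ms.
Propagation delays (d/s per hop): 120, 3.66667, 2.04667 ms; sum = 125.713 ms.
End-to-end = 126.1 ms.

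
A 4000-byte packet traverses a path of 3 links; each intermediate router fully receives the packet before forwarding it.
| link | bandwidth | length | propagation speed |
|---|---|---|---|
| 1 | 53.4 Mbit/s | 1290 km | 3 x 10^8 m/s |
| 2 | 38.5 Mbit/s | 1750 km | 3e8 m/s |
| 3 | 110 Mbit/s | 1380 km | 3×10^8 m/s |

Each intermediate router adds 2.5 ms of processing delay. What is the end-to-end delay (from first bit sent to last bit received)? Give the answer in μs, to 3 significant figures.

21500 μs

L = 4000 × 8 = 32000 bits.
Transmission delays (L/R per hop): 599.251, 831.169, 290.909 μs; sum = 1721.33 μs.
Propagation delays (d/s per hop): 4300, 5833.33, 4600 μs; sum = 14733.3 μs.
Processing at 2 router(s): 2 × 2.5 ms = 5000 μs.
End-to-end = 21500 μs.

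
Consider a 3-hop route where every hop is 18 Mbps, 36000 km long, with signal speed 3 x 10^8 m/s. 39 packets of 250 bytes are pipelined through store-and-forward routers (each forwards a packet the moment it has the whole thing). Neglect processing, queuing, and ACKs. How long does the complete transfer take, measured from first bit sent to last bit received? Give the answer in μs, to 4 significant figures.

364600 μs

Per-hop transmission t_tx = L/R = 2000/18000000 = 111.111 μs.
Per-hop propagation t_prop = 36000000/300000000 = 120000 μs.
Pipeline fill: first packet needs 3·t_tx to clear all hops; remaining 38 packets each add one t_tx.
Total = (3+39-1)·t_tx + 3·t_prop = 41·111.111 + 3·120000 = 364600 μs.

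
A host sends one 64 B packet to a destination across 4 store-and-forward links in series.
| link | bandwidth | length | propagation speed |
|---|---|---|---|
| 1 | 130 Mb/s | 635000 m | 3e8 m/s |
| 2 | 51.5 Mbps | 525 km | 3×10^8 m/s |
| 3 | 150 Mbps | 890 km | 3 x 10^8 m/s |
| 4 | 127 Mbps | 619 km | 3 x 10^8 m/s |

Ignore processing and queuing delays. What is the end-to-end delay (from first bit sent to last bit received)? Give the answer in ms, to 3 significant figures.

8.92 ms

L = 64 × 8 = 512 bits.
Transmission delays (L/R per hop): 0.00393846, 0.00994175, 0.00341333, 0.0040315 ms; sum = 0.021325 ms.
Propagation delays (d/s per hop): 2.11667, 1.75, 2.96667, 2.06333 ms; sum = 8.89667 ms.
End-to-end = 8.92 ms.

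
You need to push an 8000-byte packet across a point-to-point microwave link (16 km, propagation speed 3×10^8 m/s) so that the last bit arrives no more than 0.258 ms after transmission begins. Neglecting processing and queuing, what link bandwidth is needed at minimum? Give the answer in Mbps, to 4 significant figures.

L = 64000 bits.
Propagation delay = 16000 / 300000000 = 0.0533333 ms.
Transmission budget = 0.258 − 0.0533333 = 0.204667 ms.
R ≥ L / t_tx = 64000 bits / 0.000204667 s = 312.7 Mbps.

312.7 Mbps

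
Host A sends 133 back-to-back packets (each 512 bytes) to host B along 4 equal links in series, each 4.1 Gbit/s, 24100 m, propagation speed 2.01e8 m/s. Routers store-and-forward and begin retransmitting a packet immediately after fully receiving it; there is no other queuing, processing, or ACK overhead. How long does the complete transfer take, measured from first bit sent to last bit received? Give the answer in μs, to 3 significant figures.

Per-hop transmission t_tx = L/R = 4096/4.1e+09 = 0.999024 μs.
Per-hop propagation t_prop = 24100/2.01e+08 = 119.9 μs.
Pipeline fill: first packet needs 4·t_tx to clear all hops; remaining 132 packets each add one t_tx.
Total = (4+133-1)·t_tx + 4·t_prop = 136·0.999024 + 4·119.9 = 615 μs.

615 μs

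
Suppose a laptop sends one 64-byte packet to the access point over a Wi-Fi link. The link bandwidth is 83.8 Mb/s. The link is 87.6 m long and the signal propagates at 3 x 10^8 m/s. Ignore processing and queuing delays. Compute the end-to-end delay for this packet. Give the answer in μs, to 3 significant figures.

6.40 μs

L = 64 × 8 = 512 bits.
Transmission delay = L/R = 512 / 83800000 = 6.10979 μs.
Propagation delay = d/s = 87.6 m / 300000000 m/s = 0.292 μs.
Total = 6.40 μs.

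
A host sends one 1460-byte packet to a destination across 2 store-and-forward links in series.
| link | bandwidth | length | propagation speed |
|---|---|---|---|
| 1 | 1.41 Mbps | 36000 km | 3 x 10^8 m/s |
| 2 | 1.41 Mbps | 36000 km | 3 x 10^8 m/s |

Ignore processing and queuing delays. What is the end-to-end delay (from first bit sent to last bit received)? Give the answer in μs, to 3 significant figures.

L = 1460 × 8 = 11680 bits.
Transmission delay per hop = L/R = 11680/1410000 = 8283.69 μs; 2 hops → 16567.4 μs.
Propagation delays (d/s per hop): 120000, 120000 μs; sum = 240000 μs.
End-to-end = 257000 μs.

257000 μs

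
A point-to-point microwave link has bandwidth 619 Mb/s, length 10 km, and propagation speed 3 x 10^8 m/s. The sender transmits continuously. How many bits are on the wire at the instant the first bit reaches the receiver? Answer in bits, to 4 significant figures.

20630 bits

Propagation delay = 10000 / 300000000 = 3.33333e-05 s.
BDP = R × t_prop = 619000000 × 3.33333e-05 = 20633.3 bits.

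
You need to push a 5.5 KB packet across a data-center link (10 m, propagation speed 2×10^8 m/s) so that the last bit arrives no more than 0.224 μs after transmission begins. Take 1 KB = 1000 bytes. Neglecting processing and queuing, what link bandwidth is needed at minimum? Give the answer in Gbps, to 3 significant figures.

253 Gbps

L = 44000 bits.
Propagation delay = 10 / 200000000 = 0.05 μs.
Transmission budget = 0.224 − 0.05 = 0.174 μs.
R ≥ L / t_tx = 44000 bits / 1.74e-07 s = 253 Gbps.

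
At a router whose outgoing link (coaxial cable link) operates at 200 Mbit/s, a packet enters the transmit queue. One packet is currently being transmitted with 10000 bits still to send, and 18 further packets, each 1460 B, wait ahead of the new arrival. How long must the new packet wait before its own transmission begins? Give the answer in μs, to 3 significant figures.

Each queued packet: L/R = 11680/200000000 = 58.4 μs.
18 queued → 1051.2 μs.
Plus remaining 10000 bits of current packet: 50 μs.
Queuing delay = 1100 μs.

1100 μs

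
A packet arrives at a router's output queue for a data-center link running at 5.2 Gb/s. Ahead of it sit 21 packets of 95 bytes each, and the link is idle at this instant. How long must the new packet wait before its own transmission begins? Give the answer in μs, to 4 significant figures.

Each queued packet: L/R = 760/5200000000 = 0.146154 μs.
21 queued → 3.06923 μs.
Queuing delay = 3.069 μs.

3.069 μs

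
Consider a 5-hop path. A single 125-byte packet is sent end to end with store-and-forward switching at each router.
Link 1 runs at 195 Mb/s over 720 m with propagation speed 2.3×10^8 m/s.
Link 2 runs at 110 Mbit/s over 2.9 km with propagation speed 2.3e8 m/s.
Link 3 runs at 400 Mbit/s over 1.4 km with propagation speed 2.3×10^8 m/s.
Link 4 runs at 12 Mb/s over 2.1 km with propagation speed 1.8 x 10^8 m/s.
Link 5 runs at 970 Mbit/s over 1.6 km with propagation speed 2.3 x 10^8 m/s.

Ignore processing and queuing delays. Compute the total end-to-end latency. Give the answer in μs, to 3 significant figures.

L = 125 × 8 = 1000 bits.
Transmission delays (L/R per hop): 5.12821, 9.09091, 2.5, 83.3333, 1.03093 μs; sum = 101.083 μs.
Propagation delays (d/s per hop): 3.13043, 12.6087, 6.08696, 11.6667, 6.95652 μs; sum = 40.4493 μs.
End-to-end = 142 μs.

142 μs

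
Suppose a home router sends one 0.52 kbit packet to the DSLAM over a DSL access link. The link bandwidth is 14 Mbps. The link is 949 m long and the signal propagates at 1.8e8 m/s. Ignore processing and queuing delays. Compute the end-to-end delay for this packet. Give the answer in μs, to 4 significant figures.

L = 520 bits.
Transmission delay = L/R = 520 / 14000000 = 37.1429 μs.
Propagation delay = d/s = 949 m / 180000000 m/s = 5.27222 μs.
Total = 42.42 μs.

42.42 μs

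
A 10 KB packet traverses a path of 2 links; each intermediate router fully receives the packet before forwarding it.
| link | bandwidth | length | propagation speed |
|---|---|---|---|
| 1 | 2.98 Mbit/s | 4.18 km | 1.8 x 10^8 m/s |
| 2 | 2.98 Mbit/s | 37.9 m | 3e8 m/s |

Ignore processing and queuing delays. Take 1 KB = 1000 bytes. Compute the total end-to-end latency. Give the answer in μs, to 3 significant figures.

53700 μs

L = 80000 bits.
Transmission delay per hop = L/R = 80000/2980000 = 26845.6 μs; 2 hops → 53691.3 μs.
Propagation delays (d/s per hop): 23.2222, 0.126333 μs; sum = 23.3486 μs.
End-to-end = 53700 μs.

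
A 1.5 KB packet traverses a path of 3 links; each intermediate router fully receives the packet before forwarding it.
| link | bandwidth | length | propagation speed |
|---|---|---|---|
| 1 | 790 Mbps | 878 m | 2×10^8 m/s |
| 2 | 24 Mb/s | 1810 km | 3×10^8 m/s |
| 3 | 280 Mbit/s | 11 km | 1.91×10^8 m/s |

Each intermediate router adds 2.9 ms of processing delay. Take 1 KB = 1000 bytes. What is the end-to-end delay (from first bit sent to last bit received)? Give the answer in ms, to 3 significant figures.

L = 12000 bits.
Transmission delays (L/R per hop): 0.0151899, 0.5, 0.0428571 ms; sum = 0.558047 ms.
Propagation delays (d/s per hop): 0.00439, 6.03333, 0.0575916 ms; sum = 6.09531 ms.
Processing at 2 router(s): 2 × 2.9 ms = 5.8 ms.
End-to-end = 12.5 ms.

12.5 ms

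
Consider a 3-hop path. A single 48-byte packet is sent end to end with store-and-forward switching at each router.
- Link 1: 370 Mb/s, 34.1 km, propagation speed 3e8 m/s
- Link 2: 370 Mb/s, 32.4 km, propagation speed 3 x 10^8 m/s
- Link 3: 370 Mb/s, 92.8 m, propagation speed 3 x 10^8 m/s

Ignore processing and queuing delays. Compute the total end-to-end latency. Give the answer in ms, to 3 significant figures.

L = 48 × 8 = 384 bits.
Transmission delay per hop = L/R = 384/370000000 = 0.00103784 ms; 3 hops → 0.00311351 ms.
Propagation delays (d/s per hop): 0.113667, 0.108, 0.000309333 ms; sum = 0.221976 ms.
End-to-end = 0.225 ms.

0.225 ms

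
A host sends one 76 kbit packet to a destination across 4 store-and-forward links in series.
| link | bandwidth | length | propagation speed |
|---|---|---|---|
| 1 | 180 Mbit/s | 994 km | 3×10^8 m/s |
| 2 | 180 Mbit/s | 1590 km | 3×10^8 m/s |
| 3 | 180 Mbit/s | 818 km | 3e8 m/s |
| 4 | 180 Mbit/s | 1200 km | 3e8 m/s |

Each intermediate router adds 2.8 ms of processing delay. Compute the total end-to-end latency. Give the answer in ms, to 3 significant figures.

L = 76000 bits.
Transmission delay per hop = L/R = 76000/180000000 = 0.422222 ms; 4 hops → 1.68889 ms.
Propagation delays (d/s per hop): 3.31333, 5.3, 2.72667, 4 ms; sum = 15.34 ms.
Processing at 3 router(s): 3 × 2.8 ms = 8.4 ms.
End-to-end = 25.4 ms.

25.4 ms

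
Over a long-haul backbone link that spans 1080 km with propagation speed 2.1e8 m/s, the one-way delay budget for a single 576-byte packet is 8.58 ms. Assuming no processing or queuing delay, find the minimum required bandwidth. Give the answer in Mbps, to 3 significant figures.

L = 4608 bits.
Propagation delay = 1080000 / 210000000 = 5.14286 ms.
Transmission budget = 8.58 − 5.14286 = 3.43714 ms.
R ≥ L / t_tx = 4608 bits / 0.00343714 s = 1.34 Mbps.

1.34 Mbps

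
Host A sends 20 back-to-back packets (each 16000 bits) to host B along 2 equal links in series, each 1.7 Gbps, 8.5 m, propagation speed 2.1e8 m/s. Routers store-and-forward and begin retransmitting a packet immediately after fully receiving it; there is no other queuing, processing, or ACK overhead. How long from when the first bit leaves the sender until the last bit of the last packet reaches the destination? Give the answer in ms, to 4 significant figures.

0.1977 ms

Per-hop transmission t_tx = L/R = 16000/1700000000 = 0.00941176 ms.
Per-hop propagation t_prop = 8.5/210000000 = 4.04762e-05 ms.
Pipeline fill: first packet needs 2·t_tx to clear all hops; remaining 19 packets each add one t_tx.
Total = (2+20-1)·t_tx + 2·t_prop = 21·0.00941176 + 2·4.04762e-05 = 0.1977 ms.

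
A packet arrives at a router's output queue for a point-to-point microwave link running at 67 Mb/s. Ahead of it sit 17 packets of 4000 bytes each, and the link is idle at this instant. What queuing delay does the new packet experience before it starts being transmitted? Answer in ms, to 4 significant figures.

8.119 ms

Each queued packet: L/R = 32000/67000000 = 0.477612 ms.
17 queued → 8.1194 ms.
Queuing delay = 8.119 ms.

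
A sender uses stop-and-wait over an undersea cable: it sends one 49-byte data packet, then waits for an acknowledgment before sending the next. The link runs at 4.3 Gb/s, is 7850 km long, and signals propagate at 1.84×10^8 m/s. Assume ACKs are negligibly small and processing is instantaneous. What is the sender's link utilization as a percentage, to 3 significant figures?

t_tx = L/R = 392/4300000000 = 9.11628e-08 s.
t_prop = 7850000/184000000 = 0.042663 s; RTT = 0.0853261 s.
Cycle = t_tx + RTT = 0.0853262 s.
Utilization = t_tx / cycle = 9.11628e-08/0.0853262 = 0.000107 %.

0.000107 %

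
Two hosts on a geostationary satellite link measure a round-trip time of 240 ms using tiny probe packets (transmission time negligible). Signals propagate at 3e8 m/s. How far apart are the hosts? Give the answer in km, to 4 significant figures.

36000 km

One-way propagation = RTT/2 = 120 ms.
d = s × t = 300000000 × 0.12 = 36000 km.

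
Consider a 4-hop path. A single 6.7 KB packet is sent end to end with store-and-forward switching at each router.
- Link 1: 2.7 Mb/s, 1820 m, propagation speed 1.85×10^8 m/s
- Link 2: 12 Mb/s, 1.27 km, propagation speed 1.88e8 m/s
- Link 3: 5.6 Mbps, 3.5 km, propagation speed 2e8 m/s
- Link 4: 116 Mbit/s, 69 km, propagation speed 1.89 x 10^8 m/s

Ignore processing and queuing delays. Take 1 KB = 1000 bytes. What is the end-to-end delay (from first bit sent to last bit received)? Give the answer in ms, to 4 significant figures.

34.75 ms

L = 53600 bits.
Transmission delays (L/R per hop): 19.8519, 4.46667, 9.57143, 0.462069 ms; sum = 34.352 ms.
Propagation delays (d/s per hop): 0.00983784, 0.00675532, 0.0175, 0.365079 ms; sum = 0.399173 ms.
End-to-end = 34.75 ms.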